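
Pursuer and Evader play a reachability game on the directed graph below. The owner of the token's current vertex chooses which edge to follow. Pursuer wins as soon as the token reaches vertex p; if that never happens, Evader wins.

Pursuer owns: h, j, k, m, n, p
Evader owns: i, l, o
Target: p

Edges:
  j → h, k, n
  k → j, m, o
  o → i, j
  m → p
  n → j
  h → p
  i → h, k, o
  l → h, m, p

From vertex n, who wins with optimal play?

Pursuer

A0 = {p}
A1: add {h, m} — h (Pursuer) has h→p; m (Pursuer) has m→p.
A2: add {j, k, l} — j (Pursuer) has j→h; k (Pursuer) has k→m; l (Evader): all of {h, m, p} already in.
A3: add {n} — n (Pursuer) has n→j.
A4 = A3; e.g. i (Evader) can still go to o. Fixed point.
n ∈ A3, so Pursuer can force the target.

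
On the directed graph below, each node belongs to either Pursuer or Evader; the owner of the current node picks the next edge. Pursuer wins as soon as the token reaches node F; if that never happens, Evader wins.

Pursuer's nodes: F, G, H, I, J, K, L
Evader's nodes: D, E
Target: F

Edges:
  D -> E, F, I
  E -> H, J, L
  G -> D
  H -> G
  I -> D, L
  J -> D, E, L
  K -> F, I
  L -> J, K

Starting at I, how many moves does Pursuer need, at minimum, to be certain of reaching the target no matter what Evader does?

A0 = {F}
A1: add {K} — K (Pursuer) has K→F.
A2: add {L} — L (Pursuer) has L→K.
A3: add {I, J} — I (Pursuer) has I→L; J (Pursuer) has J→L.
A4 = A3; e.g. D (Evader) can still go to E. Fixed point.
I enters the attractor at level 3, so Pursuer can force the target in 3 moves from there.

3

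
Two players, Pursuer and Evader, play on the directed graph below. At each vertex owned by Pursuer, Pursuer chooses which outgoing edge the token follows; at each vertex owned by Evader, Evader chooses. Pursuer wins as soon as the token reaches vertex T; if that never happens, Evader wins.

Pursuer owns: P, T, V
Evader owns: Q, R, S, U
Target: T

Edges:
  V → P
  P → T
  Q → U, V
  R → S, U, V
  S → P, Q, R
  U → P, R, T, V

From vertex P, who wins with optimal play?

Pursuer

A0 = {T}
A1: add {P} — P (Pursuer) has P→T.
P ∈ A1, so Pursuer can force the target.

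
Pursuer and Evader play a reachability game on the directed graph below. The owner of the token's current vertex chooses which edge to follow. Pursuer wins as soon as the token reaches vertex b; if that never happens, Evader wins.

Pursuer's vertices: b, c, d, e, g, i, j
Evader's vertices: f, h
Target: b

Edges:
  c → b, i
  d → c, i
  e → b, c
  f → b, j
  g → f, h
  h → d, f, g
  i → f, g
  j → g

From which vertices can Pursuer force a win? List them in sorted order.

A0 = {b}
A1: add {c, e} — c (Pursuer) has c→b; e (Pursuer) has e→b.
A2: add {d} — d (Pursuer) has d→c.
A3 = A2; e.g. f (Evader) can still go to j. Fixed point.
Pursuer's winning region = {b, c, d, e}.

b, c, d, e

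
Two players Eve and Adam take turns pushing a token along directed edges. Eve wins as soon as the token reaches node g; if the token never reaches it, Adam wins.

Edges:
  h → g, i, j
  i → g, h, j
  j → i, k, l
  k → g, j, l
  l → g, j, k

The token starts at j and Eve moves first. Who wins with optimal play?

Track states (vertex, player-to-move).
A0 = {(g,Eve), (g,Adam)}
A1: add {(h,Eve), (i,Eve), (k,Eve), (l,Eve)}.
A2: add {(j,Adam)}.
A3 = A2; e.g. (h,Adam) stays out. (j,Eve) never enters ⇒ Adam avoids the target.

Adam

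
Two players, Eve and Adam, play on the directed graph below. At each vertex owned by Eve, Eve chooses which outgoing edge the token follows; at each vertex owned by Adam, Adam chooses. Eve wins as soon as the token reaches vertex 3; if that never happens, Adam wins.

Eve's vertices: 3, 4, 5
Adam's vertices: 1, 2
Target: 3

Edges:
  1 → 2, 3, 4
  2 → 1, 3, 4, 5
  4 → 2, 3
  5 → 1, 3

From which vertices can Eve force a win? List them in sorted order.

A0 = {3}
A1: add {4, 5} — 4 (Eve) has 4→3; 5 (Eve) has 5→3.
A2 = A1; e.g. 1 (Adam) can still go to 2. Fixed point.
Eve's winning region = {3, 4, 5}.

3, 4, 5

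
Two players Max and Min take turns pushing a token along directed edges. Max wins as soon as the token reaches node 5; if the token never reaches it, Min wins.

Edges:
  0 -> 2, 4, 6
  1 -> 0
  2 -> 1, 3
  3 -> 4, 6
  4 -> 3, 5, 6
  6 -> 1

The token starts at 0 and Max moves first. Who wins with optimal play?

Min

Track states (vertex, player-to-move).
A0 = {(5,Max), (5,Min)}
A1: add {(4,Max)}.
A2 = A1; e.g. (0,Max) stays out. (0,Max) never enters ⇒ Min avoids the target.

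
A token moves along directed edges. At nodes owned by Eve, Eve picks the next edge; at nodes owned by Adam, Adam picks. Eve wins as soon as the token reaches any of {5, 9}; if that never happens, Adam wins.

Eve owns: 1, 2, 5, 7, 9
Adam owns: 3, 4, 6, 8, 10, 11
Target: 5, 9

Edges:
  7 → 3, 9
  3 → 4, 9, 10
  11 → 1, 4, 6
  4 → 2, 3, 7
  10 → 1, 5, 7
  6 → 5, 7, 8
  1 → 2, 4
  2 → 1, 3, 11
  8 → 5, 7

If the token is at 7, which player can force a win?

Eve

A0 = {5, 9}
A1: add {7} — 7 (Eve) has 7→9.
7 ∈ A1, so Eve can force the target.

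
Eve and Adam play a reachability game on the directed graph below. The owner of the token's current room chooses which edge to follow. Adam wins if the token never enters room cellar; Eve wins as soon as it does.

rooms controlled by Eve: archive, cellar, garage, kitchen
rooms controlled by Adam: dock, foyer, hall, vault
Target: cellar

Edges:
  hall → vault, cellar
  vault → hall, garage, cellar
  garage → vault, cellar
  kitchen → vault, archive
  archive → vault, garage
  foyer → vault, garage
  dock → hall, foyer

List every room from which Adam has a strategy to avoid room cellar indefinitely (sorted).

A0 = {cellar}
A1: add {garage} — garage (Eve) has garage→cellar.
A2: add {archive} — archive (Eve) has archive→garage.
A3: add {kitchen} — kitchen (Eve) has kitchen→archive.
A4 = A3; e.g. hall (Adam) can still go to vault. Fixed point.
Eve's attractor = {archive, cellar, garage, kitchen}; Adam avoids the target exactly from the complement.

dock, foyer, hall, vault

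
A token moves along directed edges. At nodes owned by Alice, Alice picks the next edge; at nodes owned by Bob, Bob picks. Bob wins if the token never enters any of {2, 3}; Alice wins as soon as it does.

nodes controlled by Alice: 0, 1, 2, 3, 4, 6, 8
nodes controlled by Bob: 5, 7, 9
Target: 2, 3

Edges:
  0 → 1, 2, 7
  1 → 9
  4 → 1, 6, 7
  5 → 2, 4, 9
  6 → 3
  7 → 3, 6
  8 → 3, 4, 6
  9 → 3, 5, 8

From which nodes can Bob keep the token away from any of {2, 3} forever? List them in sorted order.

A0 = {2, 3}
A1: add {0, 6, 8} — 0 (Alice) has 0→2; 6 (Alice) has 6→3; 8 (Alice) has 8→3.
A2: add {4, 7} — 4 (Alice) has 4→6; 7 (Bob): all of {3, 6} already in.
A3 = A2; e.g. 1 (Alice) has no edge into A2. Fixed point.
Alice's attractor = {0, 2, 3, 4, 6, 7, 8}; Bob avoids the target exactly from the complement.

1, 5, 9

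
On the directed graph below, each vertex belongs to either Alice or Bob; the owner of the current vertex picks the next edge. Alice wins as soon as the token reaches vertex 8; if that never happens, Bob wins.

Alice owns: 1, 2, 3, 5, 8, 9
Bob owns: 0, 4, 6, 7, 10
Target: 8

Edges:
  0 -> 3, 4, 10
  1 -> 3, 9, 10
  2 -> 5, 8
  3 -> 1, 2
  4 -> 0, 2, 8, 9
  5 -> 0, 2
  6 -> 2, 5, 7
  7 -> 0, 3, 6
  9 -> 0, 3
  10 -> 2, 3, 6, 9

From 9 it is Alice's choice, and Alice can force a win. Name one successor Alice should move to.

3

A0 = {8}
A1: add {2} — 2 (Alice) has 2→8.
A2: add {3, 5} — 3 (Alice) has 3→2; 5 (Alice) has 5→2.
A3: add {1, 9} — 1 (Alice) has 1→3; 9 (Alice) has 9→3.
A4 = A3; e.g. 0 (Bob) can still go to 4. Fixed point.
From 9, successor 3 is in the attractor (rank 2); the other successor 0 is not.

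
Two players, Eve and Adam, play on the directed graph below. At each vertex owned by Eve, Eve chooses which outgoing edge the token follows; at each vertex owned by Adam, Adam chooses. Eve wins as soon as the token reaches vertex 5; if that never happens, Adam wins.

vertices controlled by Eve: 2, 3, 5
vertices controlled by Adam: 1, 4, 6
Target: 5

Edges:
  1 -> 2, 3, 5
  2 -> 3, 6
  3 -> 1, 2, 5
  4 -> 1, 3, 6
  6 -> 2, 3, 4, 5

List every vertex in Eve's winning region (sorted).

1, 2, 3, 5

A0 = {5}
A1: add {3} — 3 (Eve) has 3→5.
A2: add {2} — 2 (Eve) has 2→3.
A3: add {1} — 1 (Adam): all of {2, 3, 5} already in.
A4 = A3; e.g. 4 (Adam) can still go to 6. Fixed point.
Eve's winning region = {1, 2, 3, 5}.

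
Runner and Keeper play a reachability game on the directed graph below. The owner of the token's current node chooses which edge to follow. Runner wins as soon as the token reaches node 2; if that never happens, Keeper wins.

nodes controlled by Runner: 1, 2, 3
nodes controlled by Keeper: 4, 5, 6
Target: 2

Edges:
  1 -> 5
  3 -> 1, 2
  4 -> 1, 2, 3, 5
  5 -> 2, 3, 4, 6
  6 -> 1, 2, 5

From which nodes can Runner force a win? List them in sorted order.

2, 3

A0 = {2}
A1: add {3} — 3 (Runner) has 3→2.
A2 = A1; e.g. 1 (Runner) has no edge into A1. Fixed point.
Runner's winning region = {2, 3}.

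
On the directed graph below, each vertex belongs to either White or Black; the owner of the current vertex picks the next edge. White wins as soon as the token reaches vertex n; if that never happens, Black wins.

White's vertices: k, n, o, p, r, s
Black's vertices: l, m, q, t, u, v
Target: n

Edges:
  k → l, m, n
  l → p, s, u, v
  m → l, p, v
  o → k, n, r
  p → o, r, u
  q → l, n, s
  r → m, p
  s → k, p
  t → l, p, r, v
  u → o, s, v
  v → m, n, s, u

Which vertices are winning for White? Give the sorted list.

A0 = {n}
A1: add {k, o} — k (White) has k→n; o (White) has o→n.
A2: add {p, s} — p (White) has p→o; s (White) has s→k.
A3: add {r} — r (White) has r→p.
A4 = A3; e.g. l (Black) can still go to u. Fixed point.
White's winning region = {k, n, o, p, r, s}.

k, n, o, p, r, s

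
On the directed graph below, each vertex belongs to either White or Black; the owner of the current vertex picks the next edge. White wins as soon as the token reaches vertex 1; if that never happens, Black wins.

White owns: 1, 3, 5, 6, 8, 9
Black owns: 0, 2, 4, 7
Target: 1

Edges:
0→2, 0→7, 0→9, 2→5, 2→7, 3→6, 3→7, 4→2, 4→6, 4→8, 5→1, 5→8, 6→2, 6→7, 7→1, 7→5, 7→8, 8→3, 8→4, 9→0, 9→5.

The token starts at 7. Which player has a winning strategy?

A0 = {1}
A1: add {5} — 5 (White) has 5→1.
A2: add {9} — 9 (White) has 9→5.
A3 = A2; e.g. 0 (Black) can still go to 2. Fixed point.
7 never enters the attractor, so Black can avoid the target forever.

Black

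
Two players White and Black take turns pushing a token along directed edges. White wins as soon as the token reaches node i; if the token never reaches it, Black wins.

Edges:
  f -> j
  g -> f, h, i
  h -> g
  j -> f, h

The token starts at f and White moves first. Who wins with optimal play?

Black

Track states (vertex, player-to-move).
A0 = {(i,White), (i,Black)}
A1: add {(g,White)}.
A2: add {(h,Black)}.
A3: add {(j,White)}.
A4: add {(f,Black)}.
A5 = A4; e.g. (f,White) stays out. (f,White) never enters ⇒ Black avoids the target.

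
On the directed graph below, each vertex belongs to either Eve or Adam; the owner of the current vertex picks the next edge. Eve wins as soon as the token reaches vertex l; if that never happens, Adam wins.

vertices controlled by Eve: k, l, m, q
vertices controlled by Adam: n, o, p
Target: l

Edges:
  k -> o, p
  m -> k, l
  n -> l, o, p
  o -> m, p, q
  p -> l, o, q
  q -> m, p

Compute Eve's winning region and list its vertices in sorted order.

l, m, q

A0 = {l}
A1: add {m} — m (Eve) has m→l.
A2: add {q} — q (Eve) has q→m.
A3 = A2; e.g. k (Eve) has no edge into A2. Fixed point.
Eve's winning region = {l, m, q}.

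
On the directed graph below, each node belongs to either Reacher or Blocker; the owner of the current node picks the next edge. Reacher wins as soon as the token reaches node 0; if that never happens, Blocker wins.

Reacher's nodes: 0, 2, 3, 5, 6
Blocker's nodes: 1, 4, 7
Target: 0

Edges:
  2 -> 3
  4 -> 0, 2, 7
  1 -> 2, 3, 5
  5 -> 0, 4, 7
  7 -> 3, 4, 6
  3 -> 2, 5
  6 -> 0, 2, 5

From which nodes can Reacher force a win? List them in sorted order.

0, 1, 2, 3, 5, 6

A0 = {0}
A1: add {5, 6} — 5 (Reacher) has 5→0; 6 (Reacher) has 6→0.
A2: add {3} — 3 (Reacher) has 3→5.
A3: add {2} — 2 (Reacher) has 2→3.
A4: add {1} — 1 (Blocker): all of {2, 3, 5} already in.
A5 = A4; e.g. 4 (Blocker) can still go to 7. Fixed point.
Reacher's winning region = {0, 1, 2, 3, 5, 6}.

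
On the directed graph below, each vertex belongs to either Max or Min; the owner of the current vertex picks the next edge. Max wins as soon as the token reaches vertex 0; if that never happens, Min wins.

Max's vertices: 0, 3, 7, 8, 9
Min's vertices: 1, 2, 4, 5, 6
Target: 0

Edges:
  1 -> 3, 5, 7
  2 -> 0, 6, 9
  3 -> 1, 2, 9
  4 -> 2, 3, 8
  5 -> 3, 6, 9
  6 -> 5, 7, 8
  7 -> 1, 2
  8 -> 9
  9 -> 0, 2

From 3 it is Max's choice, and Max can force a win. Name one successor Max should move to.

9

A0 = {0}
A1: add {9} — 9 (Max) has 9→0.
A2: add {3, 8} — 3 (Max) has 3→9; 8 (Max) has 8→9.
A3 = A2; e.g. 1 (Min) can still go to 5. Fixed point.
From 3, successor 9 is in the attractor (rank 1); the other successors 1, 2 are not.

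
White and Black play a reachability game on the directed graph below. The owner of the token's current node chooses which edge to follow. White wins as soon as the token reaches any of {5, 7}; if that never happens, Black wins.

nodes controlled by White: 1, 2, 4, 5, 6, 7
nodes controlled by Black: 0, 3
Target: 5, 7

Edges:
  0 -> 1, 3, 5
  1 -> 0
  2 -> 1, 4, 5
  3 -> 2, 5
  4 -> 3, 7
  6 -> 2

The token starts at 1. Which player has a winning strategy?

A0 = {5, 7}
A1: add {2, 4} — 2 (White) has 2→5; 4 (White) has 4→7.
A2: add {3, 6} — 3 (Black): all of {2, 5} already in; 6 (White) has 6→2.
A3 = A2; e.g. 0 (Black) can still go to 1. Fixed point.
1 never enters the attractor, so Black can avoid the target forever.

Black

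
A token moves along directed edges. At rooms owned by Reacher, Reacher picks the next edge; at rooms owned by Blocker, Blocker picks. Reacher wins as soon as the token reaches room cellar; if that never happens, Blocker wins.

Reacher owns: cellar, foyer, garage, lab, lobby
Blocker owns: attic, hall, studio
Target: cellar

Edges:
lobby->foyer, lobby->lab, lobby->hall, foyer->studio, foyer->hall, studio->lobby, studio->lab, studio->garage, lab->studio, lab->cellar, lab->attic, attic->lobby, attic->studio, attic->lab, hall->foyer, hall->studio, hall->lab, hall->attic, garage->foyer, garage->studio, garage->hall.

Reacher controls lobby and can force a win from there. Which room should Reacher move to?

lab

A0 = {cellar}
A1: add {lab} — lab (Reacher) has lab→cellar.
A2: add {lobby} — lobby (Reacher) has lobby→lab.
A3 = A2; e.g. foyer (Reacher) has no edge into A2. Fixed point.
From lobby, successor lab is in the attractor (rank 1); the other successors foyer, hall are not.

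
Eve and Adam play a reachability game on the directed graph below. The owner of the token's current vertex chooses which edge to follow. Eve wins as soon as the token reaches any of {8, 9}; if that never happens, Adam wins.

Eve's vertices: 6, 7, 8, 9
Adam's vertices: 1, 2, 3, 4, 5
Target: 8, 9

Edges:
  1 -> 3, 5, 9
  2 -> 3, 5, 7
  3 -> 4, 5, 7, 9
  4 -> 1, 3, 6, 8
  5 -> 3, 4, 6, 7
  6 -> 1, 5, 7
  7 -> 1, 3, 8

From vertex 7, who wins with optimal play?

A0 = {8, 9}
A1: add {7} — 7 (Eve) has 7→8.
7 ∈ A1, so Eve can force the target.

Eve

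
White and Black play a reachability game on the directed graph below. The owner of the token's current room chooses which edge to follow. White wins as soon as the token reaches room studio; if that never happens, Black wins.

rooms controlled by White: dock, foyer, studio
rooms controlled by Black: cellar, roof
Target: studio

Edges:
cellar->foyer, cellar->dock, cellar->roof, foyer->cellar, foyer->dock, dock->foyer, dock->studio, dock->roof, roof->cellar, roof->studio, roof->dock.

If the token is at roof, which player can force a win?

A0 = {studio}
A1: add {dock} — dock (White) has dock→studio.
A2: add {foyer} — foyer (White) has foyer→dock.
A3 = A2; e.g. cellar (Black) can still go to roof. Fixed point.
roof never enters the attractor, so Black can avoid the target forever.

Black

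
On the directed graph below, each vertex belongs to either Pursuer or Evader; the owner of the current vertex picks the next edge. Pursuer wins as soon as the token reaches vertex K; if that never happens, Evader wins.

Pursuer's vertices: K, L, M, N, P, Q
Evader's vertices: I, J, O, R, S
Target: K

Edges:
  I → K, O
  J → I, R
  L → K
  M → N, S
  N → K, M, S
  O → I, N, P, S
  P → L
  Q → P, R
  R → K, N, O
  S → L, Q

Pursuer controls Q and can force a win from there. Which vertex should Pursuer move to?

A0 = {K}
A1: add {L, N} — L (Pursuer) has L→K; N (Pursuer) has N→K.
A2: add {M, P} — M (Pursuer) has M→N; P (Pursuer) has P→L.
A3: add {Q} — Q (Pursuer) has Q→P.
A4: add {S} — S (Evader): all of {L, Q} already in.
A5 = A4; e.g. I (Evader) can still go to O. Fixed point.
From Q, successor P is in the attractor (rank 2); the other successor R is not.

P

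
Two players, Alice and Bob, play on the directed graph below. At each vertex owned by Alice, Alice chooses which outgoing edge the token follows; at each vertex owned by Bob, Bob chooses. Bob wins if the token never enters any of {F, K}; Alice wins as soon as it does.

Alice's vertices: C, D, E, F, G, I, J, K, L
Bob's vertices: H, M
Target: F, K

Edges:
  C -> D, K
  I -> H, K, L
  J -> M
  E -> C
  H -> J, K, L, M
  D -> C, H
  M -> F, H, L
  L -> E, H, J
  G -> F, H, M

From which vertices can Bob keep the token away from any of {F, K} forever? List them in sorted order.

A0 = {F, K}
A1: add {C, G, I} — C (Alice) has C→K; G (Alice) has G→F; I (Alice) has I→K.
A2: add {D, E} — D (Alice) has D→C; E (Alice) has E→C.
A3: add {L} — L (Alice) has L→E.
A4 = A3; e.g. H (Bob) can still go to J. Fixed point.
Alice's attractor = {C, D, E, F, G, I, K, L}; Bob avoids the target exactly from the complement.

H, J, M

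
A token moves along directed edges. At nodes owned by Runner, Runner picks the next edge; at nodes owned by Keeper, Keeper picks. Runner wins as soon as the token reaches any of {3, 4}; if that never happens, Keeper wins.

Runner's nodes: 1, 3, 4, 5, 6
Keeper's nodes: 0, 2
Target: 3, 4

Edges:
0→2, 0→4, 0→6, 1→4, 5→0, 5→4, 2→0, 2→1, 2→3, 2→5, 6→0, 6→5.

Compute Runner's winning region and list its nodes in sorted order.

A0 = {3, 4}
A1: add {1, 5} — 1 (Runner) has 1→4; 5 (Runner) has 5→4.
A2: add {6} — 6 (Runner) has 6→5.
A3 = A2; e.g. 0 (Keeper) can still go to 2. Fixed point.
Runner's winning region = {1, 3, 4, 5, 6}.

1, 3, 4, 5, 6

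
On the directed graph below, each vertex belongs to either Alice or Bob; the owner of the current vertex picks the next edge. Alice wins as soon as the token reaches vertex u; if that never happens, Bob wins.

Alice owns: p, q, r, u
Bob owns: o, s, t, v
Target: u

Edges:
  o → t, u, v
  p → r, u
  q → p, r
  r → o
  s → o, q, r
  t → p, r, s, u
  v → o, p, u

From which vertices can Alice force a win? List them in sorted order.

p, q, u

A0 = {u}
A1: add {p} — p (Alice) has p→u.
A2: add {q} — q (Alice) has q→p.
A3 = A2; e.g. o (Bob) can still go to t. Fixed point.
Alice's winning region = {p, q, u}.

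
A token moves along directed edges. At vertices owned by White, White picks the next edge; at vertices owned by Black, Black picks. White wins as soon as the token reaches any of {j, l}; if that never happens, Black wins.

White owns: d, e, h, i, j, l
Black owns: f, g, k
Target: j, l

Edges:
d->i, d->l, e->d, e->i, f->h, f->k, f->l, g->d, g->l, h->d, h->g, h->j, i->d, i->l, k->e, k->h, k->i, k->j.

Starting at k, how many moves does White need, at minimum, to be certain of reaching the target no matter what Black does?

A0 = {j, l}
A1: add {d, h, i} — d (White) has d→l; h (White) has h→j; i (White) has i→l.
A2: add {e, g} — e (White) has e→d; g (Black): all of {d, l} already in.
A3: add {k} — k (Black): all of {e, h, i, j} already in.
k enters the attractor at level 3, so White can force the target in 3 moves from there.

3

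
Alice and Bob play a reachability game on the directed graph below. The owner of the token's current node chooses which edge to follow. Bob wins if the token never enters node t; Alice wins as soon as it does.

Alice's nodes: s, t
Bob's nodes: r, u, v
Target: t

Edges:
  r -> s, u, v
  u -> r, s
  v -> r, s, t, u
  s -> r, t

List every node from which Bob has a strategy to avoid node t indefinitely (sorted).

A0 = {t}
A1: add {s} — s (Alice) has s→t.
A2 = A1; e.g. r (Bob) can still go to u. Fixed point.
Alice's attractor = {s, t}; Bob avoids the target exactly from the complement.

r, u, v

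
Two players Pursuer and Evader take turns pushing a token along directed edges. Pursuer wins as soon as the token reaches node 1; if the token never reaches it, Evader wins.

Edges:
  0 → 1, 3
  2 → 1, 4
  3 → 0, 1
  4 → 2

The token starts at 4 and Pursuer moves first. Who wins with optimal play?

Track states (vertex, player-to-move).
A0 = {(1,Pursuer), (1,Evader)}
A1: add {(0,Pursuer), (2,Pursuer), (3,Pursuer)}.
A2: add {(0,Evader), (3,Evader), (4,Evader)}.
A3 = A2; e.g. (2,Evader) stays out. (4,Pursuer) never enters ⇒ Evader avoids the target.

Evader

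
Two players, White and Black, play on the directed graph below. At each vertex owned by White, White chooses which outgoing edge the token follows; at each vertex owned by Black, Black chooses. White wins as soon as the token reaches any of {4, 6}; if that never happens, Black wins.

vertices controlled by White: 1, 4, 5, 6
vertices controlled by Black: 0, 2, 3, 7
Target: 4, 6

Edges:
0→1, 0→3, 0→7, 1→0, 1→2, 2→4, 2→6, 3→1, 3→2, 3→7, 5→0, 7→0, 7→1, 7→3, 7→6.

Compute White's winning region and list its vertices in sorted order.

1, 2, 4, 6

A0 = {4, 6}
A1: add {2} — 2 (Black): all of {4, 6} already in.
A2: add {1} — 1 (White) has 1→2.
A3 = A2; e.g. 0 (Black) can still go to 3. Fixed point.
White's winning region = {1, 2, 4, 6}.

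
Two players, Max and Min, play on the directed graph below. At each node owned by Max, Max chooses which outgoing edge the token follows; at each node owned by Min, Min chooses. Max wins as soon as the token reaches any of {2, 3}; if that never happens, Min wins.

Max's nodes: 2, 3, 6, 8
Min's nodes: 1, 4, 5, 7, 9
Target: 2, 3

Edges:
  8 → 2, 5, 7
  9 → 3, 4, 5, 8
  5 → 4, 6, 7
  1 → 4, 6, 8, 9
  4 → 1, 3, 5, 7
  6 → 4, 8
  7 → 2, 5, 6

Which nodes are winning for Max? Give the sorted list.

A0 = {2, 3}
A1: add {8} — 8 (Max) has 8→2.
A2: add {6} — 6 (Max) has 6→8.
A3 = A2; e.g. 1 (Min) can still go to 4. Fixed point.
Max's winning region = {2, 3, 6, 8}.

2, 3, 6, 8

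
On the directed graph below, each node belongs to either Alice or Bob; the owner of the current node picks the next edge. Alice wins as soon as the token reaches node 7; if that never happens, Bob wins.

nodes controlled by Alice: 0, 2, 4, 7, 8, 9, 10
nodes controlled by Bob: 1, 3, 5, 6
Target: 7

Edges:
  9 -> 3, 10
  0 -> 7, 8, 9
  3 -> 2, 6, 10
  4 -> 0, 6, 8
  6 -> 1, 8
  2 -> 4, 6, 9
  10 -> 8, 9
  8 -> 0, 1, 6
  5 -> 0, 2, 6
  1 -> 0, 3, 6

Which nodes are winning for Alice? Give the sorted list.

A0 = {7}
A1: add {0} — 0 (Alice) has 0→7.
A2: add {4, 8} — 4 (Alice) has 4→0; 8 (Alice) has 8→0.
A3: add {2, 10} — 2 (Alice) has 2→4; 10 (Alice) has 10→8.
A4: add {9} — 9 (Alice) has 9→10.
A5 = A4; e.g. 1 (Bob) can still go to 3. Fixed point.
Alice's winning region = {0, 2, 4, 7, 8, 9, 10}.

0, 2, 4, 7, 8, 9, 10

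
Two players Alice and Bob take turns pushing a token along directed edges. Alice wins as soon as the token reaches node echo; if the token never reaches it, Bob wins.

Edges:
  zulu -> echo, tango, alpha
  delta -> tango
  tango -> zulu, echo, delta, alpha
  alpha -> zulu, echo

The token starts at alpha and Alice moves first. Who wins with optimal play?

Track states (vertex, player-to-move).
A0 = {(echo,Alice), (echo,Bob)}
A1: add {(zulu,Alice), (tango,Alice), (alpha,Alice)}.
(alpha,Alice) ∈ A1 ⇒ Alice forces the target.

Alice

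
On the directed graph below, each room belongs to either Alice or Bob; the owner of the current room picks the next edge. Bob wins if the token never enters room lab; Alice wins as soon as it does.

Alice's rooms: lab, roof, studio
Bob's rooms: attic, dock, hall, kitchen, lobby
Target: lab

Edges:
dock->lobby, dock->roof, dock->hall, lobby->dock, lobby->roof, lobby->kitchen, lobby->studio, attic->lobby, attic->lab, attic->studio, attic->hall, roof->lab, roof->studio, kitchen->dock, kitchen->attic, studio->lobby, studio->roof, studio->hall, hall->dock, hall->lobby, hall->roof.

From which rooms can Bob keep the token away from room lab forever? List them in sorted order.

attic, dock, hall, kitchen, lobby

A0 = {lab}
A1: add {roof} — roof (Alice) has roof→lab.
A2: add {studio} — studio (Alice) has studio→roof.
A3 = A2; e.g. dock (Bob) can still go to lobby. Fixed point.
Alice's attractor = {lab, roof, studio}; Bob avoids the target exactly from the complement.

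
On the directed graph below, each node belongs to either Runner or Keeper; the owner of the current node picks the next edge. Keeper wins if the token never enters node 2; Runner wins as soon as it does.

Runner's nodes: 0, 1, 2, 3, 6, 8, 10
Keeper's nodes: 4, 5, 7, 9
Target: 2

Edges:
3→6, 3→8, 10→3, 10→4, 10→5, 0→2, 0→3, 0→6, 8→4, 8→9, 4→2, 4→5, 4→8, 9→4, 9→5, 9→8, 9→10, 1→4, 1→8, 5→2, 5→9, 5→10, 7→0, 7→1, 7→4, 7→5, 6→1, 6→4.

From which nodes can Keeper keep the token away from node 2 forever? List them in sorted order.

1, 3, 4, 5, 6, 7, 8, 9, 10

A0 = {2}
A1: add {0} — 0 (Runner) has 0→2.
A2 = A1; e.g. 1 (Runner) has no edge into A1. Fixed point.
Runner's attractor = {0, 2}; Keeper avoids the target exactly from the complement.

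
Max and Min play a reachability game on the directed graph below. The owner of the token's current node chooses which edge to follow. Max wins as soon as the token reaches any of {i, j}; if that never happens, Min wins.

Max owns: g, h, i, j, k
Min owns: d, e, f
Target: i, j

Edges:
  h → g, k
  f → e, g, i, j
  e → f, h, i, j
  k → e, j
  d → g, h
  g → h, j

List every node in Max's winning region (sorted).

d, g, h, i, j, k

A0 = {i, j}
A1: add {g, k} — g (Max) has g→j; k (Max) has k→j.
A2: add {h} — h (Max) has h→g.
A3: add {d} — d (Min): all of {g, h} already in.
A4 = A3; e.g. e (Min) can still go to f. Fixed point.
Max's winning region = {d, g, h, i, j, k}.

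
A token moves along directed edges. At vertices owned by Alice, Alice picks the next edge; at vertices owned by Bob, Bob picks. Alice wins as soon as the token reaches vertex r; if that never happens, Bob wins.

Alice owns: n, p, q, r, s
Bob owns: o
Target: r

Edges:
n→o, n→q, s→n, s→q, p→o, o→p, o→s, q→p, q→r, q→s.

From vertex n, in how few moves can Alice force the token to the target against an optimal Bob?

2

A0 = {r}
A1: add {q} — q (Alice) has q→r.
A2: add {n, s} — n (Alice) has n→q; s (Alice) has s→q.
A3 = A2; e.g. o (Bob) can still go to p. Fixed point.
n enters the attractor at level 2, so Alice can force the target in 2 moves from there.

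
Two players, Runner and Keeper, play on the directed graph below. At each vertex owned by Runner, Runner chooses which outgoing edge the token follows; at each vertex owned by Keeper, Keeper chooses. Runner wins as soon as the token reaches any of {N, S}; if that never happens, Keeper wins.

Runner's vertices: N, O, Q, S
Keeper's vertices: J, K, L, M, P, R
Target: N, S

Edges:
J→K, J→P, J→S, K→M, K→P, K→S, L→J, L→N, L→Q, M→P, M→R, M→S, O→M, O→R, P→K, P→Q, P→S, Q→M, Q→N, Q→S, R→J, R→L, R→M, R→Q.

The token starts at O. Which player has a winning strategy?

Keeper

A0 = {N, S}
A1: add {Q} — Q (Runner) has Q→N.
A2 = A1; e.g. J (Keeper) can still go to K. Fixed point.
O never enters the attractor, so Keeper can avoid the target forever.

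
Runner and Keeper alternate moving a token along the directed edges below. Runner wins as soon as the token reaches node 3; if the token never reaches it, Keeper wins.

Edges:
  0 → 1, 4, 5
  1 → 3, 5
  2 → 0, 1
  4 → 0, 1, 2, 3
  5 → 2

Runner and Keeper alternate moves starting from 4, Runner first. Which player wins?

Track states (vertex, player-to-move).
A0 = {(3,Runner), (3,Keeper)}
A1: add {(1,Runner), (4,Runner)}.
(4,Runner) ∈ A1 ⇒ Runner forces the target.

Runner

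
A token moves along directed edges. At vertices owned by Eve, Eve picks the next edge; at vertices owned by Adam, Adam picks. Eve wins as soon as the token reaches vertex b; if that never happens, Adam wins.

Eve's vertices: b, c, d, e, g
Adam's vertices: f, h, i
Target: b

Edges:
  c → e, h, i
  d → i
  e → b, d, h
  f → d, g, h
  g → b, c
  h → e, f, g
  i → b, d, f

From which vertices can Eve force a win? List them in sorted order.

A0 = {b}
A1: add {e, g} — e (Eve) has e→b; g (Eve) has g→b.
A2: add {c} — c (Eve) has c→e.
A3 = A2; e.g. d (Eve) has no edge into A2. Fixed point.
Eve's winning region = {b, c, e, g}.

b, c, e, g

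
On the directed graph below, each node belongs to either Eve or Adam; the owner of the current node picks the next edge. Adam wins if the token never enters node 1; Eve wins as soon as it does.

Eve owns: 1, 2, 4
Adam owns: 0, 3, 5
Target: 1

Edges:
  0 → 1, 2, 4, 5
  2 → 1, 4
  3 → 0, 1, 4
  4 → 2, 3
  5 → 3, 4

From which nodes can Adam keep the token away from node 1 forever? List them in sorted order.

A0 = {1}
A1: add {2} — 2 (Eve) has 2→1.
A2: add {4} — 4 (Eve) has 4→2.
A3 = A2; e.g. 0 (Adam) can still go to 5. Fixed point.
Eve's attractor = {1, 2, 4}; Adam avoids the target exactly from the complement.

0, 3, 5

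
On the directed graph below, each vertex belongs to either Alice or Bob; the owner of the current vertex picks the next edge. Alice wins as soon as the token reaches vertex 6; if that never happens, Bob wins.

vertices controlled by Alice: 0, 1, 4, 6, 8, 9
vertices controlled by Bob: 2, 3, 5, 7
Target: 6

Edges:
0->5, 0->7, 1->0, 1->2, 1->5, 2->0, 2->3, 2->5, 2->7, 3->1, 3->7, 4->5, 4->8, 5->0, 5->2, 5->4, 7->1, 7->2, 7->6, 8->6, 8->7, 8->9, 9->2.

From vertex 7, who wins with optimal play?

Bob

A0 = {6}
A1: add {8} — 8 (Alice) has 8→6.
A2: add {4} — 4 (Alice) has 4→8.
A3 = A2; e.g. 0 (Alice) has no edge into A2. Fixed point.
7 never enters the attractor, so Bob can avoid the target forever.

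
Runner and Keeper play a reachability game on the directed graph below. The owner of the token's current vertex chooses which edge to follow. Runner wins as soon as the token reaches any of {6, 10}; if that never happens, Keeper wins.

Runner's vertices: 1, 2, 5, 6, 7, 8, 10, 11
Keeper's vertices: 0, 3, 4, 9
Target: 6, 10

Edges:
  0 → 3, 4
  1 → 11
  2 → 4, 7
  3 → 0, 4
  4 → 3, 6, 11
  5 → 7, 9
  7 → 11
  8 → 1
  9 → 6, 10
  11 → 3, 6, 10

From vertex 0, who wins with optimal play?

A0 = {6, 10}
A1: add {9, 11} — 9 (Keeper): all of {6, 10} already in; 11 (Runner) has 11→6.
A2: add {1, 5, 7} — 1 (Runner) has 1→11; 5 (Runner) has 5→9; 7 (Runner) has 7→11.
A3: add {2, 8} — 2 (Runner) has 2→7; 8 (Runner) has 8→1.
A4 = A3; e.g. 0 (Keeper) can still go to 3. Fixed point.
0 never enters the attractor, so Keeper can avoid the target forever.

Keeper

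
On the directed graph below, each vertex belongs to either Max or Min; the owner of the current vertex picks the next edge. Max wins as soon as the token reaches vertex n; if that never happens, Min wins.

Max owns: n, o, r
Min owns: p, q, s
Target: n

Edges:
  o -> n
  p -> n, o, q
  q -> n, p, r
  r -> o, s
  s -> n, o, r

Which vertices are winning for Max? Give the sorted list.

A0 = {n}
A1: add {o} — o (Max) has o→n.
A2: add {r} — r (Max) has r→o.
A3: add {s} — s (Min): all of {n, o, r} already in.
A4 = A3; e.g. p (Min) can still go to q. Fixed point.
Max's winning region = {n, o, r, s}.

n, o, r, s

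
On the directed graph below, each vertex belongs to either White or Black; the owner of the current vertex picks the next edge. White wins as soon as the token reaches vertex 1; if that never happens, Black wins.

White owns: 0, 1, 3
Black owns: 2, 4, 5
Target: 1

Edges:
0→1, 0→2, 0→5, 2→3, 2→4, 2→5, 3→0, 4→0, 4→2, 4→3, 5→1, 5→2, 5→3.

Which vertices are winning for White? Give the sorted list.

0, 1, 3

A0 = {1}
A1: add {0} — 0 (White) has 0→1.
A2: add {3} — 3 (White) has 3→0.
A3 = A2; e.g. 2 (Black) can still go to 4. Fixed point.
White's winning region = {0, 1, 3}.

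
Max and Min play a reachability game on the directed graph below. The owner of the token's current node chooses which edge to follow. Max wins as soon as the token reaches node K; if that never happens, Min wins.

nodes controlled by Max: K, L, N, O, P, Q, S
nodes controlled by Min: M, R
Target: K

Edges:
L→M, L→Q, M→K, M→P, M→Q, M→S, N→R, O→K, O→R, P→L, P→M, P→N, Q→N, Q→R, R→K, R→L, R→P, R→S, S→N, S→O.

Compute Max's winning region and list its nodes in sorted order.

K, O, S

A0 = {K}
A1: add {O} — O (Max) has O→K.
A2: add {S} — S (Max) has S→O.
A3 = A2; e.g. L (Max) has no edge into A2. Fixed point.
Max's winning region = {K, O, S}.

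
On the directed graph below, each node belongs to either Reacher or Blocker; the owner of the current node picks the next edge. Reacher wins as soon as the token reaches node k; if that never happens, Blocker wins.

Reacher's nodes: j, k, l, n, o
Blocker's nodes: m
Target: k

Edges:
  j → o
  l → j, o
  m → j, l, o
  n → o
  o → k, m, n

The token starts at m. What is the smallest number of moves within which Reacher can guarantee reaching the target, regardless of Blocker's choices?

3

A0 = {k}
A1: add {o} — o (Reacher) has o→k.
A2: add {j, l, n} — j (Reacher) has j→o; l (Reacher) has l→o; n (Reacher) has n→o.
A3: add {m} — m (Blocker): all of {j, l, o} already in.
A3 = all vertices. Fixed point.
m enters the attractor at level 3, so Reacher can force the target in 3 moves from there.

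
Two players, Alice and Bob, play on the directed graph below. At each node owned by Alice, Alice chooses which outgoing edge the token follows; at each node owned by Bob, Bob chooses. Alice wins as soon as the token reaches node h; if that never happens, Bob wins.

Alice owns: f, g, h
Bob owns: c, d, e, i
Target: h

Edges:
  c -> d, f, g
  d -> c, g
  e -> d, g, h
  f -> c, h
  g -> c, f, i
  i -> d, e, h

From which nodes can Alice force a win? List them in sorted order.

f, g, h

A0 = {h}
A1: add {f} — f (Alice) has f→h.
A2: add {g} — g (Alice) has g→f.
A3 = A2; e.g. c (Bob) can still go to d. Fixed point.
Alice's winning region = {f, g, h}.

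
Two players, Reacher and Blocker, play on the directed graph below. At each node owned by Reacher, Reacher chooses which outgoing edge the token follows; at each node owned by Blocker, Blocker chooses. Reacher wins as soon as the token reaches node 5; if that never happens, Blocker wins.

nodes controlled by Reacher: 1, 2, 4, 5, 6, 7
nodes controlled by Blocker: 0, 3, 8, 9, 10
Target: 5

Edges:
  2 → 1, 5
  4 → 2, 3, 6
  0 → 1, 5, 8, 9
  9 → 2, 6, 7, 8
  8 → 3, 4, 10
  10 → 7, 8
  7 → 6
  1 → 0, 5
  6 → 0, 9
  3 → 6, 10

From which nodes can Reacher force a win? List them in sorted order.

1, 2, 4, 5

A0 = {5}
A1: add {1, 2} — 1 (Reacher) has 1→5; 2 (Reacher) has 2→5.
A2: add {4} — 4 (Reacher) has 4→2.
A3 = A2; e.g. 0 (Blocker) can still go to 8. Fixed point.
Reacher's winning region = {1, 2, 4, 5}.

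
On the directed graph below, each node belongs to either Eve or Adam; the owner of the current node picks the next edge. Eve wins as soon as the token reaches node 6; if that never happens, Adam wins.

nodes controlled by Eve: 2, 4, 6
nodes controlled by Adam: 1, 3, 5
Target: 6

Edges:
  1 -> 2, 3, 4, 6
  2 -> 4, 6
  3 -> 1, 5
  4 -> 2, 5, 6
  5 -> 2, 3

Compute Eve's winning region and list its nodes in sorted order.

2, 4, 6

A0 = {6}
A1: add {2, 4} — 2 (Eve) has 2→6; 4 (Eve) has 4→6.
A2 = A1; e.g. 1 (Adam) can still go to 3. Fixed point.
Eve's winning region = {2, 4, 6}.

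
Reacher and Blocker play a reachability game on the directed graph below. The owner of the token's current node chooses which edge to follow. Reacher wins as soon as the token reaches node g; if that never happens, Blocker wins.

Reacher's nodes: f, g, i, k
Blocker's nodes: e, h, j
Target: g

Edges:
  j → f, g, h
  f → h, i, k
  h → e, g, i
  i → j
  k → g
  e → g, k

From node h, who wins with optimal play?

Blocker

A0 = {g}
A1: add {k} — k (Reacher) has k→g.
A2: add {e, f} — e (Blocker): all of {g, k} already in; f (Reacher) has f→k.
A3 = A2; e.g. h (Blocker) can still go to i. Fixed point.
h never enters the attractor, so Blocker can avoid the target forever.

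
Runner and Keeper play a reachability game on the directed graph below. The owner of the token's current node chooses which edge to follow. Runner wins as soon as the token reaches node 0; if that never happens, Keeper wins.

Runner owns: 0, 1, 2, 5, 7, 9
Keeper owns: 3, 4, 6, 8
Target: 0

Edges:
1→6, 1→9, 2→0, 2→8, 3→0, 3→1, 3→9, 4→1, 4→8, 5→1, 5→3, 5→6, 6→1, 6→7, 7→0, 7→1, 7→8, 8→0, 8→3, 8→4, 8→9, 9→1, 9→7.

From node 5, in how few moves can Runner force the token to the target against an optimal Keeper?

A0 = {0}
A1: add {2, 7} — 2 (Runner) has 2→0; 7 (Runner) has 7→0.
A2: add {9} — 9 (Runner) has 9→7.
A3: add {1} — 1 (Runner) has 1→9.
A4: add {3, 5, 6} — 3 (Keeper): all of {0, 1, 9} already in; 5 (Runner) has 5→1; 6 (Keeper): all of {1, 7} already in.
A5 = A4; e.g. 4 (Keeper) can still go to 8. Fixed point.
5 enters the attractor at level 4, so Runner can force the target in 4 moves from there.

4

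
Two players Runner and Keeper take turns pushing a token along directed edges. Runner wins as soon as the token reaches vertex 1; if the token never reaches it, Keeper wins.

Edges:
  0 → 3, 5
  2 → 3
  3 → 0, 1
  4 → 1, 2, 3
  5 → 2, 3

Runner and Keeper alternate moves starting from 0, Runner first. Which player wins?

Track states (vertex, player-to-move).
A0 = {(1,Runner), (1,Keeper)}
A1: add {(3,Runner), (4,Runner)}.
A2: add {(2,Keeper)}.
A3: add {(5,Runner)}.
A4: add {(0,Keeper)}.
A5 = A4; e.g. (0,Runner) stays out. (0,Runner) never enters ⇒ Keeper avoids the target.

Keeper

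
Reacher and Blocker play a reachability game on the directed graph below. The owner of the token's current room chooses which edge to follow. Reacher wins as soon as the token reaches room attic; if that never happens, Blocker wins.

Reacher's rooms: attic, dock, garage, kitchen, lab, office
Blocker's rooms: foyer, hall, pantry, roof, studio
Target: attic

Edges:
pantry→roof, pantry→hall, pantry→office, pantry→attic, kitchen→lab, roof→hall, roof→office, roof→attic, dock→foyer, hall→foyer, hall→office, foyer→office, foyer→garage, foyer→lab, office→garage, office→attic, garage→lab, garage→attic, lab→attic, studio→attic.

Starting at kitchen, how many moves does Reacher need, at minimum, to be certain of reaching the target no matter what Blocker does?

A0 = {attic}
A1: add {garage, lab, office, studio} — office (Reacher) has office→attic; garage (Reacher) has garage→attic; lab (Reacher) has lab→attic; studio (Blocker): all of {attic} already in.
A2: add {foyer, kitchen} — kitchen (Reacher) has kitchen→lab; foyer (Blocker): all of {office, garage, lab} already in.
kitchen enters the attractor at level 2, so Reacher can force the target in 2 moves from there.

2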